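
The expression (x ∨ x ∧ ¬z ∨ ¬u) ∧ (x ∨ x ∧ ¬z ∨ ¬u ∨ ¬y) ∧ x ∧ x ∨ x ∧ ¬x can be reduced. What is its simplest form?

(x ∨ x ∧ ¬z ∨ ¬u) ∧ (x ∨ x ∧ ¬z ∨ ¬u ∨ ¬y) ∧ x ∧ x ∨ x ∧ ¬x
= (x ∨ x ∧ ¬z ∨ ¬u) ∧ x ∧ x ∨ x ∧ ¬x   (absorption)
= (x ∨ ¬u) ∧ x ∧ x ∨ x ∧ ¬x   (absorption)
= x ∧ x ∨ x ∧ ¬x   (absorption)
= x   (distribution)

x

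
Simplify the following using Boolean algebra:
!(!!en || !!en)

!(!!en || !!en)
= !!!en   — idempotence
= !en   — double negation

!en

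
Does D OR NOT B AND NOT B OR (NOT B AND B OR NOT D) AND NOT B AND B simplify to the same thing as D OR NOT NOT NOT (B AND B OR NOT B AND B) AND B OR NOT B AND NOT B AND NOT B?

E1: D OR NOT B AND NOT B OR (NOT B AND B OR NOT D) AND NOT B AND B
    = D OR NOT B AND NOT B OR NOT B AND B   — absorption
    = D OR NOT B   — distribution
E2: D OR NOT NOT NOT (B AND B OR NOT B AND B) AND B OR NOT B AND NOT B AND NOT B
    = D OR NOT NOT NOT B AND B OR NOT B AND NOT B AND NOT B   — distribution
    = D OR NOT NOT NOT B AND B OR NOT B AND NOT B   — idempotence
    = D OR NOT B AND B OR NOT B AND NOT B   — double negation
    = D OR NOT B   — distribution
Both reduce to D OR NOT B, so they are equivalent.

Yes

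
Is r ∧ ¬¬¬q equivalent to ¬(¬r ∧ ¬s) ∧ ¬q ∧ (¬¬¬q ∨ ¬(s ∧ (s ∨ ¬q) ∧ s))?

No

E1: r ∧ ¬¬¬q
    = r ∧ ¬q   (double negation)
E2: ¬(¬r ∧ ¬s) ∧ ¬q ∧ (¬¬¬q ∨ ¬(s ∧ (s ∨ ¬q) ∧ s))
    = (r ∨ s) ∧ ¬q ∧ (¬¬¬q ∨ ¬(s ∧ (s ∨ ¬q) ∧ s))   (De Morgan)
    = (r ∨ s) ∧ ¬q ∧ (¬¬¬q ∨ ¬(s ∧ s))   (absorption)
    = (r ∨ s) ∧ ¬q ∧ (¬q ∨ ¬(s ∧ s))   (double negation)
    = (r ∨ s) ∧ ¬q ∧ (¬q ∨ ¬s)   (idempotence)
    = (r ∨ s) ∧ ¬q   (absorption)
These differ: at q=0, r=0, s=1, E1 = 0 but E2 = 1.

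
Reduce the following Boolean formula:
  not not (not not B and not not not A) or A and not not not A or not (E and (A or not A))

not not (not not B and not not not A) or A and not not not A or not (E and (A or not A))
= not not (not not B and not not not A) or A and not A or not (E and (A or not A))
= not not (not not B and not not not A) or A and not A or not E
= not not (not not B and not not not A) or not E
= not (not B or not not A) or not E
= B and not A or not E

B and not A or not E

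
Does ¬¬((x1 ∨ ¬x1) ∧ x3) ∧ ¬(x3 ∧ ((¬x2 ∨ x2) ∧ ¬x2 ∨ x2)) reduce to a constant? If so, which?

¬¬((x1 ∨ ¬x1) ∧ x3) ∧ ¬(x3 ∧ ((¬x2 ∨ x2) ∧ ¬x2 ∨ x2))
= (x1 ∨ ¬x1) ∧ x3 ∧ ¬(x3 ∧ ((¬x2 ∨ x2) ∧ ¬x2 ∨ x2))   — double negation
= (x1 ∨ ¬x1) ∧ x3 ∧ ¬(x3 ∧ (¬x2 ∨ x2))   — complement / identity
= (x1 ∨ ¬x1) ∧ x3 ∧ ¬x3   — complement / identity
= x3 ∧ ¬x3   — complement / identity
= False   — complement

yes, False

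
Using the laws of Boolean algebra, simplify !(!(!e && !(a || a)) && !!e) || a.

!(!(!e && !(a || a)) && !!e) || a
= !e && !(a || a) || !e || a
= !e && !a || !e || a
= !e || a

!e || a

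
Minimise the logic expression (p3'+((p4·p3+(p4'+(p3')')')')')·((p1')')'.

(p3'+p4)·p1'

(p3'+((p4·p3+(p4'+(p3')')')')')·((p1')')'
= (p3'+p4·p3+(p4'+(p3')')')·((p1')')'   [double negation]
= (p3'+p4·p3+p4·p3')·((p1')')'   [De Morgan]
= (p3'+p4)·((p1')')'   [distribution]
= (p3'+p4)·p1'   [double negation]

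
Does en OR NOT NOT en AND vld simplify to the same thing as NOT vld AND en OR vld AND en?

Yes

E1: en OR NOT NOT en AND vld
    = en OR en AND vld   — double negation
    = en   — absorption
E2: NOT vld AND en OR vld AND en
    = en   — distribution
Both reduce to en, so they are equivalent.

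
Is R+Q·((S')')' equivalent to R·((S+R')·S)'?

No

E1: R+Q·((S')')'
    = R+Q·S'   — double negation
E2: R·((S+R')·S)'
    = R·S'   — absorption
These differ: at Q=1, R=1, S=1, E1 = 1 but E2 = 0.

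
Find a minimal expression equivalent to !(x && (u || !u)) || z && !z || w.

!(x && (u || !u)) || z && !z || w
= !(x && (u || !u)) || w
= !x || w

!x || w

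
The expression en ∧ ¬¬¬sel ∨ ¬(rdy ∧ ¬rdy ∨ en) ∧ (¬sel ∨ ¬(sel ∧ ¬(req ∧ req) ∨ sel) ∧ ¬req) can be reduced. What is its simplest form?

¬sel

en ∧ ¬¬¬sel ∨ ¬(rdy ∧ ¬rdy ∨ en) ∧ (¬sel ∨ ¬(sel ∧ ¬(req ∧ req) ∨ sel) ∧ ¬req)
= en ∧ ¬¬¬sel ∨ ¬en ∧ (¬sel ∨ ¬(sel ∧ ¬(req ∧ req) ∨ sel) ∧ ¬req)   [complement / identity]
= en ∧ ¬¬¬sel ∨ ¬en ∧ (¬sel ∨ ¬(sel ∧ ¬req ∨ sel) ∧ ¬req)   [idempotence]
= en ∧ ¬¬¬sel ∨ ¬en ∧ (¬sel ∨ ¬sel ∧ ¬req)   [absorption]
= en ∧ ¬¬¬sel ∨ ¬en ∧ ¬sel   [absorption]
= en ∧ ¬sel ∨ ¬en ∧ ¬sel   [double negation]
= ¬sel   [distribution]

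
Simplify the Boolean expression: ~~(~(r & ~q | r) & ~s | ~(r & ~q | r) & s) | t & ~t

~r

~~(~(r & ~q | r) & ~s | ~(r & ~q | r) & s) | t & ~t
= ~~~(r & ~q | r) | t & ~t   — distribution
= ~~~(r & ~q | r)   — complement / identity
= ~~~r   — absorption
= ~r   — double negation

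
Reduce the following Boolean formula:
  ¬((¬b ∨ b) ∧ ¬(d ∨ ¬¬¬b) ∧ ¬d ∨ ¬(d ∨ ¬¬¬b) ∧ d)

¬((¬b ∨ b) ∧ ¬(d ∨ ¬¬¬b) ∧ ¬d ∨ ¬(d ∨ ¬¬¬b) ∧ d)
= ¬(¬(d ∨ ¬¬¬b) ∧ ¬d ∨ ¬(d ∨ ¬¬¬b) ∧ d)   (complement / identity)
= ¬¬(d ∨ ¬¬¬b)   (distribution)
= d ∨ ¬¬¬b   (double negation)
= d ∨ ¬b   (double negation)

d ∨ ¬b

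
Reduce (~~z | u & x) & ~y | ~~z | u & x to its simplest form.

z | u & x

(~~z | u & x) & ~y | ~~z | u & x
= ~~z | u & x   — absorption
= z | u & x   — double negation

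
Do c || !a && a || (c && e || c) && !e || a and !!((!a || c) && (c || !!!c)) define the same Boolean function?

No

E1: c || !a && a || (c && e || c) && !e || a
    = c || (c && e || c) && !e || a   — complement / identity
    = c || c && !e || a   — absorption
    = c || a   — absorption
E2: !!((!a || c) && (c || !!!c))
    = !!((!a || c) && (c || !c))   — double negation
    = (!a || c) && (c || !c)   — double negation
    = !a || c   — complement / identity
These differ: at a=1, c=0, e=1, E1 = 1 but E2 = 0.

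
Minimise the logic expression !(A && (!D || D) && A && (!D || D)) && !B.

!A && !B

!(A && (!D || D) && A && (!D || D)) && !B
= !(A && (!D || D)) && !B   (idempotence)
= !A && !B   (complement / identity)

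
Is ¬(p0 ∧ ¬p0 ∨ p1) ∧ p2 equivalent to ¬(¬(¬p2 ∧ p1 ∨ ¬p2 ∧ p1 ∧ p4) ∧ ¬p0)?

No

E1: ¬(p0 ∧ ¬p0 ∨ p1) ∧ p2
    = ¬p1 ∧ p2   [complement / identity]
E2: ¬(¬(¬p2 ∧ p1 ∨ ¬p2 ∧ p1 ∧ p4) ∧ ¬p0)
    = ¬p2 ∧ p1 ∨ ¬p2 ∧ p1 ∧ p4 ∨ p0   [De Morgan]
    = ¬p2 ∧ p1 ∨ p0   [absorption]
These differ: at p0=1, p1=1, p2=0, p4=1, E1 = 0 but E2 = 1.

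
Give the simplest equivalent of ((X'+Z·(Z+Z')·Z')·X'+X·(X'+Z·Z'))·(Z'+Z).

X'

((X'+Z·(Z+Z')·Z')·X'+X·(X'+Z·Z'))·(Z'+Z)
= ((X'+Z·Z')·X'+X·(X'+Z·Z'))·(Z'+Z)   [complement / identity]
= (X'+Z·Z')·(Z'+Z)   [distribution]
= X'·(Z'+Z)   [complement / identity]
= X'   [complement / identity]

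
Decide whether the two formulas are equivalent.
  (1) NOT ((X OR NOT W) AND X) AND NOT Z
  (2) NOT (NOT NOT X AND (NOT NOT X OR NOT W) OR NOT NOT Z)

E1: NOT ((X OR NOT W) AND X) AND NOT Z
    = NOT X AND NOT Z   — absorption
E2: NOT (NOT NOT X AND (NOT NOT X OR NOT W) OR NOT NOT Z)
    = NOT (NOT NOT X OR NOT NOT Z)   — absorption
    = NOT X AND NOT Z   — De Morgan
Both reduce to NOT X AND NOT Z, so they are equivalent.

Yes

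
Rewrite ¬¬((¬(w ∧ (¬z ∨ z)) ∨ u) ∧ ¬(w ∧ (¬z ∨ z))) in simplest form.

¬¬((¬(w ∧ (¬z ∨ z)) ∨ u) ∧ ¬(w ∧ (¬z ∨ z)))
= ¬¬¬(w ∧ (¬z ∨ z))   [absorption]
= ¬(w ∧ (¬z ∨ z))   [double negation]
= ¬w   [complement / identity]

¬w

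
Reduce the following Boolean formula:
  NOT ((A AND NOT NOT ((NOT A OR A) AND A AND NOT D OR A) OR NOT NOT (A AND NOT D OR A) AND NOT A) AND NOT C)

NOT A OR C

NOT ((A AND NOT NOT ((NOT A OR A) AND A AND NOT D OR A) OR NOT NOT (A AND NOT D OR A) AND NOT A) AND NOT C)
= NOT ((A AND NOT NOT (A AND NOT D OR A) OR NOT NOT (A AND NOT D OR A) AND NOT A) AND NOT C)   (complement / identity)
= NOT (NOT NOT (A AND NOT D OR A) AND NOT C)   (distribution)
= NOT (NOT NOT A AND NOT C)   (absorption)
= NOT A OR C   (De Morgan)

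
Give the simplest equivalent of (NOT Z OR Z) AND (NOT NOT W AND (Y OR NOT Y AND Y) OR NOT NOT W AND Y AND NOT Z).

(NOT Z OR Z) AND (NOT NOT W AND (Y OR NOT Y AND Y) OR NOT NOT W AND Y AND NOT Z)
= NOT NOT W AND (Y OR NOT Y AND Y) OR NOT NOT W AND Y AND NOT Z   [complement / identity]
= NOT NOT W AND Y OR NOT NOT W AND Y AND NOT Z   [complement / identity]
= NOT NOT W AND Y   [absorption]
= W AND Y   [double negation]

W AND Y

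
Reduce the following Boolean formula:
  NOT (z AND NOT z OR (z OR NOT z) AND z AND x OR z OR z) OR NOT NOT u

NOT z OR u

NOT (z AND NOT z OR (z OR NOT z) AND z AND x OR z OR z) OR NOT NOT u
= NOT (z AND NOT z OR (z OR NOT z) AND z AND x OR z OR z) OR u   (double negation)
= NOT ((z OR NOT z) AND z AND x OR z OR z) OR u   (complement / identity)
= NOT (z AND x OR z OR z) OR u   (complement / identity)
= NOT (z OR z) OR u   (absorption)
= NOT z OR u   (idempotence)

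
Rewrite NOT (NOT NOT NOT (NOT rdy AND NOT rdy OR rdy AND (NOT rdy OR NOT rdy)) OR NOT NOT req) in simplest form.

NOT (NOT NOT NOT (NOT rdy AND NOT rdy OR rdy AND (NOT rdy OR NOT rdy)) OR NOT NOT req)
= NOT (NOT NOT NOT (NOT rdy AND NOT rdy OR rdy AND NOT rdy) OR NOT NOT req)   — idempotence
= NOT (NOT (NOT rdy AND NOT rdy OR rdy AND NOT rdy) OR NOT NOT req)   — double negation
= NOT (NOT NOT rdy OR NOT NOT req)   — distribution
= NOT rdy AND NOT req   — De Morgan

NOT rdy AND NOT req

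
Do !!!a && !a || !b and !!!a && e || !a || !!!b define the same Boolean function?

Yes

E1: !!!a && !a || !b
    = !a && !a || !b   (double negation)
    = !a || !b   (idempotence)
E2: !!!a && e || !a || !!!b
    = !a && e || !a || !!!b   (double negation)
    = !a || !!!b   (absorption)
    = !a || !b   (double negation)
Both reduce to !a || !b, so they are equivalent.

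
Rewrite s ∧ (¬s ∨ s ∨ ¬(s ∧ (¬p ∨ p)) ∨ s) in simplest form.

s ∧ (¬s ∨ s ∨ ¬(s ∧ (¬p ∨ p)) ∨ s)
= s ∧ (¬s ∨ s ∨ ¬s ∨ s)   [complement / identity]
= s ∧ (¬s ∨ s)   [idempotence]
= s   [complement / identity]

s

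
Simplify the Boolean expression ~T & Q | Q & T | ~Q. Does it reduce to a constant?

1

~T & Q | Q & T | ~Q
= Q | ~Q
= 1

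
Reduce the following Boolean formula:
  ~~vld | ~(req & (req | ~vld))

~~vld | ~(req & (req | ~vld))
= ~~vld | ~req   (absorption)
= vld | ~req   (double negation)

vld | ~req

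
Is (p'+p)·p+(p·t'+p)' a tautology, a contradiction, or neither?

(p'+p)·p+(p·t'+p)'
= (p'+p)·p+p'   (absorption)
= p+p'   (complement / identity)
= 1   (complement)

tautology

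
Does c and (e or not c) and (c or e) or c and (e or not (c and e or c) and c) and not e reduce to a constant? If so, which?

c and (e or not c) and (c or e) or c and (e or not (c and e or c) and c) and not e
= c and (e or not c) and (c or e) or c and (e or not c and c) and not e
= c and (e or not c and c) or c and (e or not c and c) and not e
= c and (e or not c and c)
= c and e
This depends on c, e, so it is not a constant.

no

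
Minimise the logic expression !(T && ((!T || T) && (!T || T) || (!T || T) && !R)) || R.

!(T && ((!T || T) && (!T || T) || (!T || T) && !R)) || R
= !(T && (!T || T || !R) && (!T || T)) || R   [distribution]
= !(T && (!T || T)) || R   [absorption]
= !T || R   [complement / identity]

!T || R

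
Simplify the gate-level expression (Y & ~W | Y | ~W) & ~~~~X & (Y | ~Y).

(Y | ~W) & X

(Y & ~W | Y | ~W) & ~~~~X & (Y | ~Y)
= (Y & ~W | Y | ~W) & ~~X & (Y | ~Y)
= (Y & ~W | Y | ~W) & ~~X
= (Y & ~W | Y | ~W) & X
= (Y | ~W) & X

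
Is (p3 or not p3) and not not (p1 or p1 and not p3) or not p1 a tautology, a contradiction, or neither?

(p3 or not p3) and not not (p1 or p1 and not p3) or not p1
= (p3 or not p3) and not not p1 or not p1
= not not p1 or not p1
= p1 or not p1
= True

tautology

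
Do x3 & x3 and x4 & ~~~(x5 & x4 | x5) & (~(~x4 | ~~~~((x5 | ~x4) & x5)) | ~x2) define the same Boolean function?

No

E1: x3 & x3
    = x3
E2: x4 & ~~~(x5 & x4 | x5) & (~(~x4 | ~~~~((x5 | ~x4) & x5)) | ~x2)
    = x4 & ~~~(x5 & x4 | x5) & (~(~x4 | ~~~~x5) | ~x2)
    = x4 & ~~~x5 & (~(~x4 | ~~~~x5) | ~x2)
    = x4 & ~~~x5 & (x4 & ~~~x5 | ~x2)
    = x4 & ~~~x5
    = x4 & ~x5
These differ: at x2=0, x3=1, x4=0, x5=0, E1 = 1 but E2 = 0.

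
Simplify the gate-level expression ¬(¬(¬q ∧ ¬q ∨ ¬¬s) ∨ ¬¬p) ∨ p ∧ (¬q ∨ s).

¬q ∨ s

¬(¬(¬q ∧ ¬q ∨ ¬¬s) ∨ ¬¬p) ∨ p ∧ (¬q ∨ s)
= ¬(¬(¬q ∨ ¬¬s) ∨ ¬¬p) ∨ p ∧ (¬q ∨ s)
= (¬q ∨ ¬¬s) ∧ ¬p ∨ p ∧ (¬q ∨ s)
= (¬q ∨ s) ∧ ¬p ∨ p ∧ (¬q ∨ s)
= ¬q ∨ s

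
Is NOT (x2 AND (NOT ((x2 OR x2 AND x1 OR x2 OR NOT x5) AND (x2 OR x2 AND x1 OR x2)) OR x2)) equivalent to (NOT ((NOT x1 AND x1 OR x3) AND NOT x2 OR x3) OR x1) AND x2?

No

E1: NOT (x2 AND (NOT ((x2 OR x2 AND x1 OR x2 OR NOT x5) AND (x2 OR x2 AND x1 OR x2)) OR x2))
    = NOT (x2 AND (NOT (x2 OR x2 AND x1 OR x2) OR x2))   [absorption]
    = NOT (x2 AND (NOT (x2 OR x2) OR x2))   [absorption]
    = NOT (x2 AND (NOT x2 OR x2))   [idempotence]
    = NOT x2   [complement / identity]
E2: (NOT ((NOT x1 AND x1 OR x3) AND NOT x2 OR x3) OR x1) AND x2
    = (NOT (x3 AND NOT x2 OR x3) OR x1) AND x2   [complement / identity]
    = (NOT x3 OR x1) AND x2   [absorption]
These differ: at x1=1, x2=0, x3=1, x5=1, E1 = 1 but E2 = 0.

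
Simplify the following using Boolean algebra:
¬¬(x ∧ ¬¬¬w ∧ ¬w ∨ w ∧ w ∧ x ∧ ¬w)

¬¬(x ∧ ¬¬¬w ∧ ¬w ∨ w ∧ w ∧ x ∧ ¬w)
= ¬¬(x ∧ ¬w ∧ ¬w ∨ w ∧ w ∧ x ∧ ¬w)   — double negation
= ¬¬(x ∧ ¬w ∧ ¬w ∨ w ∧ x ∧ ¬w)   — idempotence
= ¬¬(x ∧ ¬w)   — distribution
= x ∧ ¬w   — double negation

x ∧ ¬w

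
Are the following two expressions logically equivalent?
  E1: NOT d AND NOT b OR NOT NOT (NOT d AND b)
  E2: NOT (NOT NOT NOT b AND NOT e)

No

E1: NOT d AND NOT b OR NOT NOT (NOT d AND b)
    = NOT d AND NOT b OR NOT d AND b   — double negation
    = NOT d   — distribution
E2: NOT (NOT NOT NOT b AND NOT e)
    = NOT NOT b OR e   — De Morgan
    = b OR e   — double negation
These differ: at b=0, d=1, e=1, E1 = 0 but E2 = 1.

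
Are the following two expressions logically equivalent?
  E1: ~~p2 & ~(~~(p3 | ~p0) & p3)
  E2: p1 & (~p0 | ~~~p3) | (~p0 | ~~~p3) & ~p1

E1: ~~p2 & ~(~~(p3 | ~p0) & p3)
    = p2 & ~(~~(p3 | ~p0) & p3)   [double negation]
    = p2 & ~((p3 | ~p0) & p3)   [double negation]
    = p2 & ~p3   [absorption]
E2: p1 & (~p0 | ~~~p3) | (~p0 | ~~~p3) & ~p1
    = ~p0 | ~~~p3   [distribution]
    = ~p0 | ~p3   [double negation]
These differ: at p0=0, p1=0, p2=0, p3=0, E1 = 0 but E2 = 1.

No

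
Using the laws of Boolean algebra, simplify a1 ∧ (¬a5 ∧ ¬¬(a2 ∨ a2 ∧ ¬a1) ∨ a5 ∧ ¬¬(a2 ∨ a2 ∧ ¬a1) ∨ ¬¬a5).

a1 ∧ (a2 ∨ a5)

a1 ∧ (¬a5 ∧ ¬¬(a2 ∨ a2 ∧ ¬a1) ∨ a5 ∧ ¬¬(a2 ∨ a2 ∧ ¬a1) ∨ ¬¬a5)
= a1 ∧ (¬¬(a2 ∨ a2 ∧ ¬a1) ∨ ¬¬a5)   (distribution)
= a1 ∧ (¬¬a2 ∨ ¬¬a5)   (absorption)
= a1 ∧ (¬¬a2 ∨ a5)   (double negation)
= a1 ∧ (a2 ∨ a5)   (double negation)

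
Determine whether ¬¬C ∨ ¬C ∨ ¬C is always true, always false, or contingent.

¬¬C ∨ ¬C ∨ ¬C
= ¬¬C ∨ ¬C   — idempotence
= C ∨ ¬C   — double negation
= True   — complement

always true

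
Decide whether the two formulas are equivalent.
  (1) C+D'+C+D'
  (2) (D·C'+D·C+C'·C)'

No

E1: C+D'+C+D'
    = C+D'   — idempotence
E2: (D·C'+D·C+C'·C)'
    = (D·C'+D·C)'   — complement / identity
    = D'   — distribution
These differ: at C=1, D=1, E1 = 1 but E2 = 0.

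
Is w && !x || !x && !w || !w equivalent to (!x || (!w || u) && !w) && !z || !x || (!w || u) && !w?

E1: w && !x || !x && !w || !w
    = !x || !w   (distribution)
E2: (!x || (!w || u) && !w) && !z || !x || (!w || u) && !w
    = !x || (!w || u) && !w   (absorption)
    = !x || !w   (absorption)
Both reduce to !x || !w, so they are equivalent.

Yes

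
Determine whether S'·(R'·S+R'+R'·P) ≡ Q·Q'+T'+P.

E1: S'·(R'·S+R'+R'·P)
    = S'·(R'+R'·P)   [absorption]
    = S'·R'   [absorption]
E2: Q·Q'+T'+P
    = T'+P   [complement / identity]
These differ: at P=1, Q=0, R=1, S=1, T=0, E1 = 0 but E2 = 1.

No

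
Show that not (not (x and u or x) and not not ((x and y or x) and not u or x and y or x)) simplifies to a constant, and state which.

True

not (not (x and u or x) and not not ((x and y or x) and not u or x and y or x))
= not (not (x and u or x) and not not (x and y or x))
= not (not (x and u or x) and not not x)
= not (not x and not not x)
= x or not x
= True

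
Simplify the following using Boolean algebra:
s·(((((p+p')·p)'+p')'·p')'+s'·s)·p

s·(((((p+p')·p)'+p')'·p')'+s'·s)·p
= s·((((p+p')·p)'+p')'·p')'·p
= s·(((p+p')·p)'+p'+p)·p
= s·(p'+p'+p)·p
= s·(p'+p)·p
= s·p

s·p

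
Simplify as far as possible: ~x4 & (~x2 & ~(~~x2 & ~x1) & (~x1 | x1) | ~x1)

~x4 & (~x2 | ~x1)

~x4 & (~x2 & ~(~~x2 & ~x1) & (~x1 | x1) | ~x1)
= ~x4 & (~x2 & ~(~~x2 & ~x1) | ~x1)   (complement / identity)
= ~x4 & (~x2 & (~x2 | x1) | ~x1)   (De Morgan)
= ~x4 & (~x2 | ~x1)   (absorption)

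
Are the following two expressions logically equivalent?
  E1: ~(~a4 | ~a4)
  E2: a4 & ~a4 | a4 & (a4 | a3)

E1: ~(~a4 | ~a4)
    = ~~a4   — idempotence
    = a4   — double negation
E2: a4 & ~a4 | a4 & (a4 | a3)
    = a4 & ~a4 | a4   — absorption
    = a4   — complement / identity
Both reduce to a4, so they are equivalent.

Yes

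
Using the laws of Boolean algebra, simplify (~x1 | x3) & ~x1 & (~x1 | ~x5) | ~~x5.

~x1 | x5

(~x1 | x3) & ~x1 & (~x1 | ~x5) | ~~x5
= (~x1 | x3) & ~x1 | ~~x5   (absorption)
= ~x1 | ~~x5   (absorption)
= ~x1 | x5   (double negation)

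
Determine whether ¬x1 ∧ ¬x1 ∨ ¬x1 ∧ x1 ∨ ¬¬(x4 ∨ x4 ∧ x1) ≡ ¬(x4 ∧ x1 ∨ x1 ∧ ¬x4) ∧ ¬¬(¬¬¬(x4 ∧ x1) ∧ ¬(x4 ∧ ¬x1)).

No

E1: ¬x1 ∧ ¬x1 ∨ ¬x1 ∧ x1 ∨ ¬¬(x4 ∨ x4 ∧ x1)
    = ¬x1 ∨ ¬¬(x4 ∨ x4 ∧ x1)
    = ¬x1 ∨ ¬¬x4
    = ¬x1 ∨ x4
E2: ¬(x4 ∧ x1 ∨ x1 ∧ ¬x4) ∧ ¬¬(¬¬¬(x4 ∧ x1) ∧ ¬(x4 ∧ ¬x1))
    = ¬(x4 ∧ x1 ∨ x1 ∧ ¬x4) ∧ ¬¬(¬(x4 ∧ x1) ∧ ¬(x4 ∧ ¬x1))
    = ¬(x4 ∧ x1 ∨ x1 ∧ ¬x4) ∧ ¬(x4 ∧ x1 ∨ x4 ∧ ¬x1)
    = ¬x1 ∧ ¬(x4 ∧ x1 ∨ x4 ∧ ¬x1)
    = ¬x1 ∧ ¬x4
These differ: at x1=0, x4=1, E1 = 1 but E2 = 0.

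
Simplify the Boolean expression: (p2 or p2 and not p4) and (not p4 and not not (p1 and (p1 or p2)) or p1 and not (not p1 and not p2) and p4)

p2 and p1

(p2 or p2 and not p4) and (not p4 and not not (p1 and (p1 or p2)) or p1 and not (not p1 and not p2) and p4)
= (p2 or p2 and not p4) and (not p4 and not not (p1 and (p1 or p2)) or p1 and (p1 or p2) and p4)
= (p2 or p2 and not p4) and (not p4 and p1 and (p1 or p2) or p1 and (p1 or p2) and p4)
= (p2 or p2 and not p4) and p1 and (p1 or p2)
= (p2 or p2 and not p4) and p1
= p2 and p1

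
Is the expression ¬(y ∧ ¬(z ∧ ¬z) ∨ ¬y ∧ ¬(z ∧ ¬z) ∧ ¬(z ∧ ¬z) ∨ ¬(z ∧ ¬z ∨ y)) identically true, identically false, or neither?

¬(y ∧ ¬(z ∧ ¬z) ∨ ¬y ∧ ¬(z ∧ ¬z) ∧ ¬(z ∧ ¬z) ∨ ¬(z ∧ ¬z ∨ y))
= ¬(y ∧ ¬(z ∧ ¬z) ∨ ¬y ∧ ¬(z ∧ ¬z) ∨ ¬(z ∧ ¬z ∨ y))   (idempotence)
= ¬(¬(z ∧ ¬z) ∨ ¬(z ∧ ¬z ∨ y))   (distribution)
= z ∧ ¬z ∧ (z ∧ ¬z ∨ y)   (De Morgan)
= z ∧ ¬z   (absorption)
= False   (complement)

identically false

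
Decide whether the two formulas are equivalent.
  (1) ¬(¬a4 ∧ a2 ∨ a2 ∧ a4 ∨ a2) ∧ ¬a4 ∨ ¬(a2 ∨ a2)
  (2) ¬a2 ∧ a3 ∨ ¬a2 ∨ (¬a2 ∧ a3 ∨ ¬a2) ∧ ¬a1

Yes

E1: ¬(¬a4 ∧ a2 ∨ a2 ∧ a4 ∨ a2) ∧ ¬a4 ∨ ¬(a2 ∨ a2)
    = ¬(a2 ∨ a2) ∧ ¬a4 ∨ ¬(a2 ∨ a2)   [distribution]
    = ¬(a2 ∨ a2)   [absorption]
    = ¬a2   [idempotence]
E2: ¬a2 ∧ a3 ∨ ¬a2 ∨ (¬a2 ∧ a3 ∨ ¬a2) ∧ ¬a1
    = ¬a2 ∧ a3 ∨ ¬a2   [absorption]
    = ¬a2   [absorption]
Both reduce to ¬a2, so they are equivalent.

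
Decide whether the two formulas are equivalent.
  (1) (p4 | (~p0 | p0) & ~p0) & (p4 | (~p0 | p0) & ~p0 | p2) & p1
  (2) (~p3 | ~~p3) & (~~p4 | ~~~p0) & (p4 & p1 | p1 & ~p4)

Yes

E1: (p4 | (~p0 | p0) & ~p0) & (p4 | (~p0 | p0) & ~p0 | p2) & p1
    = (p4 | (~p0 | p0) & ~p0) & p1   (absorption)
    = (p4 | ~p0) & p1   (complement / identity)
E2: (~p3 | ~~p3) & (~~p4 | ~~~p0) & (p4 & p1 | p1 & ~p4)
    = (~p3 | ~~p3) & (~~p4 | ~~~p0) & p1   (distribution)
    = (~p3 | ~~p3) & (~~p4 | ~p0) & p1   (double negation)
    = (~p3 | ~~p3) & (p4 | ~p0) & p1   (double negation)
    = (~p3 | p3) & (p4 | ~p0) & p1   (double negation)
    = (p4 | ~p0) & p1   (complement / identity)
Both reduce to (p4 | ~p0) & p1, so they are equivalent.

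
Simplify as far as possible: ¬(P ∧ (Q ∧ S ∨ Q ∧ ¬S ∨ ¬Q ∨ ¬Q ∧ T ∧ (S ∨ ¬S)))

¬(P ∧ (Q ∧ S ∨ Q ∧ ¬S ∨ ¬Q ∨ ¬Q ∧ T ∧ (S ∨ ¬S)))
= ¬(P ∧ (Q ∨ ¬Q ∨ ¬Q ∧ T ∧ (S ∨ ¬S)))
= ¬(P ∧ (Q ∨ ¬Q ∨ ¬Q ∧ T))
= ¬(P ∧ (Q ∨ ¬Q))
= ¬P

¬P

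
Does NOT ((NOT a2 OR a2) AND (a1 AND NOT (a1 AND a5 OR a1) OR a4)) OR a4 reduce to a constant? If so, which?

yes, True

NOT ((NOT a2 OR a2) AND (a1 AND NOT (a1 AND a5 OR a1) OR a4)) OR a4
= NOT ((NOT a2 OR a2) AND (a1 AND NOT a1 OR a4)) OR a4
= NOT ((NOT a2 OR a2) AND a4) OR a4
= NOT a4 OR a4
= TRUE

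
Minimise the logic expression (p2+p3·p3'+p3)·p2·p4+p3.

p2·p4+p3

(p2+p3·p3'+p3)·p2·p4+p3
= (p2+p3)·p2·p4+p3   [complement / identity]
= p2·p4+p3   [absorption]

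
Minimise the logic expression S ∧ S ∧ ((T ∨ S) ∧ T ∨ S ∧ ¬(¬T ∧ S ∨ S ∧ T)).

S ∧ T

S ∧ S ∧ ((T ∨ S) ∧ T ∨ S ∧ ¬(¬T ∧ S ∨ S ∧ T))
= S ∧ S ∧ (T ∨ S ∧ ¬(¬T ∧ S ∨ S ∧ T))   — absorption
= S ∧ (T ∨ S ∧ ¬(¬T ∧ S ∨ S ∧ T))   — idempotence
= S ∧ (T ∨ S ∧ ¬S)   — distribution
= S ∧ T   — complement / identity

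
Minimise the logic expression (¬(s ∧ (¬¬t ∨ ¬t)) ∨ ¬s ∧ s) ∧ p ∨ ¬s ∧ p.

¬s ∧ p

(¬(s ∧ (¬¬t ∨ ¬t)) ∨ ¬s ∧ s) ∧ p ∨ ¬s ∧ p
= ¬(s ∧ (¬¬t ∨ ¬t)) ∧ p ∨ ¬s ∧ p   [complement / identity]
= ¬(s ∧ (t ∨ ¬t)) ∧ p ∨ ¬s ∧ p   [double negation]
= ¬s ∧ p ∨ ¬s ∧ p   [complement / identity]
= ¬s ∧ p   [idempotence]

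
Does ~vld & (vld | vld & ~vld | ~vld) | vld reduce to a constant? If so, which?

yes, True

~vld & (vld | vld & ~vld | ~vld) | vld
= ~vld & (vld | ~vld) | vld   (complement / identity)
= ~vld | vld   (complement / identity)
= 1   (complement)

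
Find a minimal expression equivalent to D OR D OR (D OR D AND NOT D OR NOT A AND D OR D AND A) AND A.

D OR D OR (D OR D AND NOT D OR NOT A AND D OR D AND A) AND A
= D OR D OR (D OR D AND NOT D OR D) AND A   (distribution)
= D OR D OR (D OR D) AND A   (complement / identity)
= D OR D   (absorption)
= D   (idempotence)

D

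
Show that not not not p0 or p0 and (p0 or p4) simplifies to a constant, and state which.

True

not not not p0 or p0 and (p0 or p4)
= not not not p0 or p0
= not p0 or p0
= True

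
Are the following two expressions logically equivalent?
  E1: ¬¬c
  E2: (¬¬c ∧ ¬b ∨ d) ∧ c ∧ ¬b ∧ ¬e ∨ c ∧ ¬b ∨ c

Yes

E1: ¬¬c
    = c
E2: (¬¬c ∧ ¬b ∨ d) ∧ c ∧ ¬b ∧ ¬e ∨ c ∧ ¬b ∨ c
    = (c ∧ ¬b ∨ d) ∧ c ∧ ¬b ∧ ¬e ∨ c ∧ ¬b ∨ c
    = c ∧ ¬b ∧ ¬e ∨ c ∧ ¬b ∨ c
    = c ∧ ¬b ∨ c
    = c
Both reduce to c, so they are equivalent.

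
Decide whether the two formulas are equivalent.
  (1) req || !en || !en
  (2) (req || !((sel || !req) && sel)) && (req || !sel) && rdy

E1: req || !en || !en
    = req || !en
E2: (req || !((sel || !req) && sel)) && (req || !sel) && rdy
    = (req || !sel) && (req || !sel) && rdy
    = (req || !sel) && rdy
These differ: at en=0, rdy=0, req=0, sel=1, E1 = 1 but E2 = 0.

No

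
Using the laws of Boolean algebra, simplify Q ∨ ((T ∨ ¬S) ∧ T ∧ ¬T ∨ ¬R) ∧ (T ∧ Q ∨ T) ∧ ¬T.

Q ∨ ((T ∨ ¬S) ∧ T ∧ ¬T ∨ ¬R) ∧ (T ∧ Q ∨ T) ∧ ¬T
= Q ∨ ((T ∨ ¬S) ∧ T ∧ ¬T ∨ ¬R) ∧ T ∧ ¬T   — absorption
= Q ∨ (T ∧ ¬T ∨ ¬R) ∧ T ∧ ¬T   — absorption
= Q ∨ T ∧ ¬T   — absorption
= Q   — complement / identity

Q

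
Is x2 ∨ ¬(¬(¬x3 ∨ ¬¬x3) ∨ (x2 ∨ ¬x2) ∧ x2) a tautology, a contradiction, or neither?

tautology

x2 ∨ ¬(¬(¬x3 ∨ ¬¬x3) ∨ (x2 ∨ ¬x2) ∧ x2)
= x2 ∨ ¬(x3 ∧ ¬x3 ∨ (x2 ∨ ¬x2) ∧ x2)
= x2 ∨ ¬((x2 ∨ ¬x2) ∧ x2)
= x2 ∨ ¬x2
= True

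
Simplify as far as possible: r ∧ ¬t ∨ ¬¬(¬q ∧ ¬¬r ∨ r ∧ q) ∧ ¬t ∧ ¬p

r ∧ ¬t ∨ ¬¬(¬q ∧ ¬¬r ∨ r ∧ q) ∧ ¬t ∧ ¬p
= r ∧ ¬t ∨ ¬¬(¬q ∧ r ∨ r ∧ q) ∧ ¬t ∧ ¬p
= r ∧ ¬t ∨ ¬¬r ∧ ¬t ∧ ¬p
= r ∧ ¬t ∨ r ∧ ¬t ∧ ¬p
= r ∧ ¬t

r ∧ ¬t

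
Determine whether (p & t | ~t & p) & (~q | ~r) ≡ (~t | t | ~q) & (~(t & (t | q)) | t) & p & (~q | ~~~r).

Yes

E1: (p & t | ~t & p) & (~q | ~r)
    = p & (~q | ~r)   (distribution)
E2: (~t | t | ~q) & (~(t & (t | q)) | t) & p & (~q | ~~~r)
    = (~t | t | ~q) & (~t | t) & p & (~q | ~~~r)   (absorption)
    = (~t | t) & p & (~q | ~~~r)   (absorption)
    = p & (~q | ~~~r)   (complement / identity)
    = p & (~q | ~r)   (double negation)
Both reduce to p & (~q | ~r), so they are equivalent.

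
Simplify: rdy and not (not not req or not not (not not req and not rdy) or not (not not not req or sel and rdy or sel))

rdy and not (not not req or not not (not not req and not rdy) or not (not not not req or sel and rdy or sel))
= rdy and not (not not req or not not req and not rdy or not (not not not req or sel and rdy or sel))   — double negation
= rdy and not (not not req or not (not not not req or sel and rdy or sel))   — absorption
= rdy and not (not not req or not (not req or sel and rdy or sel))   — double negation
= rdy and not (not not req or not (not req or sel))   — absorption
= rdy and not req and (not req or sel)   — De Morgan
= rdy and not req   — absorption

rdy and not req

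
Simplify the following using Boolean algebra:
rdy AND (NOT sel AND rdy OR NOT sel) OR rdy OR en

rdy OR en

rdy AND (NOT sel AND rdy OR NOT sel) OR rdy OR en
= rdy AND NOT sel OR rdy OR en   (absorption)
= rdy OR en   (absorption)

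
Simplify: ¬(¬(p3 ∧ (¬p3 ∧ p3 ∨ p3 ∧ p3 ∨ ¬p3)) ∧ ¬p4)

¬(¬(p3 ∧ (¬p3 ∧ p3 ∨ p3 ∧ p3 ∨ ¬p3)) ∧ ¬p4)
= ¬(¬(p3 ∧ (p3 ∨ ¬p3)) ∧ ¬p4)
= p3 ∧ (p3 ∨ ¬p3) ∨ p4
= p3 ∨ p4

p3 ∨ p4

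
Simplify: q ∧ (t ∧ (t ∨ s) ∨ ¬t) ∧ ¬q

q ∧ (t ∧ (t ∨ s) ∨ ¬t) ∧ ¬q
= q ∧ (t ∨ ¬t) ∧ ¬q   [absorption]
= q ∧ ¬q   [complement / identity]
= False   [complement]

False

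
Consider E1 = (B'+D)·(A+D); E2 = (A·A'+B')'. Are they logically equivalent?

E1: (B'+D)·(A+D)
    = B'·A+D
E2: (A·A'+B')'
    = (B')'
    = B
These differ: at A=0, B=0, D=1, E1 = 1 but E2 = 0.

No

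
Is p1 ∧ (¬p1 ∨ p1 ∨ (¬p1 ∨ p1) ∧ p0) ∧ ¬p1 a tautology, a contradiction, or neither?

p1 ∧ (¬p1 ∨ p1 ∨ (¬p1 ∨ p1) ∧ p0) ∧ ¬p1
= p1 ∧ (¬p1 ∨ p1) ∧ ¬p1
= p1 ∧ ¬p1
= False

contradiction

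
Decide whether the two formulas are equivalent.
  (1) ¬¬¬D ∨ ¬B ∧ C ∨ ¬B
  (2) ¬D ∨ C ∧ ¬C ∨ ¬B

Yes

E1: ¬¬¬D ∨ ¬B ∧ C ∨ ¬B
    = ¬¬¬D ∨ ¬B   [absorption]
    = ¬D ∨ ¬B   [double negation]
E2: ¬D ∨ C ∧ ¬C ∨ ¬B
    = ¬D ∨ ¬B   [complement / identity]
Both reduce to ¬D ∨ ¬B, so they are equivalent.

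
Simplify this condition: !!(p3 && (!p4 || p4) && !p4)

p3 && !p4

!!(p3 && (!p4 || p4) && !p4)
= p3 && (!p4 || p4) && !p4
= p3 && !p4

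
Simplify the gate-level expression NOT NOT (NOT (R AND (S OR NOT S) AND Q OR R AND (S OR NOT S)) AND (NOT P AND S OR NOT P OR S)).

NOT R AND (NOT P OR S)

NOT NOT (NOT (R AND (S OR NOT S) AND Q OR R AND (S OR NOT S)) AND (NOT P AND S OR NOT P OR S))
= NOT NOT (NOT (R AND (S OR NOT S)) AND (NOT P AND S OR NOT P OR S))
= NOT NOT (NOT (R AND (S OR NOT S)) AND (NOT P OR S))
= NOT NOT (NOT R AND (NOT P OR S))
= NOT R AND (NOT P OR S)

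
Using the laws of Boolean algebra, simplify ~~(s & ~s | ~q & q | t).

t

~~(s & ~s | ~q & q | t)
= ~~(~q & q | t)
= ~~t
= t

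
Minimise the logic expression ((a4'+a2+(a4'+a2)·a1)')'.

a4'+a2

((a4'+a2+(a4'+a2)·a1)')'
= ((a4'+a2)')'   (absorption)
= a4'+a2   (double negation)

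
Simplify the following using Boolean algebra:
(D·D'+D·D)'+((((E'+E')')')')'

D'+E'

(D·D'+D·D)'+((((E'+E')')')')'
= (D·D'+D·D)'+((E'+E')')'   — double negation
= (D·D'+D·D)'+((E')')'   — idempotence
= D'+((E')')'   — distribution
= D'+E'   — double negation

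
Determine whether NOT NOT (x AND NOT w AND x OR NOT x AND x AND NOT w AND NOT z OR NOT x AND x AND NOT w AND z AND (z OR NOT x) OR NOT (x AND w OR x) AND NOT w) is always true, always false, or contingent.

NOT NOT (x AND NOT w AND x OR NOT x AND x AND NOT w AND NOT z OR NOT x AND x AND NOT w AND z AND (z OR NOT x) OR NOT (x AND w OR x) AND NOT w)
= NOT NOT (x AND NOT w AND x OR NOT x AND x AND NOT w AND NOT z OR NOT x AND x AND NOT w AND z OR NOT (x AND w OR x) AND NOT w)   [absorption]
= x AND NOT w AND x OR NOT x AND x AND NOT w AND NOT z OR NOT x AND x AND NOT w AND z OR NOT (x AND w OR x) AND NOT w   [double negation]
= x AND NOT w AND x OR NOT x AND x AND NOT w OR NOT (x AND w OR x) AND NOT w   [distribution]
= x AND NOT w AND x OR NOT x AND x AND NOT w OR NOT x AND NOT w   [absorption]
= x AND NOT w OR NOT x AND NOT w   [distribution]
= NOT w   [distribution]
This depends on w, so it is not a constant.

contingent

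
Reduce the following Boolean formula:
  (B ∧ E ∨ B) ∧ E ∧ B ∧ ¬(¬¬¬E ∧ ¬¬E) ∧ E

B ∧ E

(B ∧ E ∨ B) ∧ E ∧ B ∧ ¬(¬¬¬E ∧ ¬¬E) ∧ E
= B ∧ E ∧ B ∧ ¬(¬¬¬E ∧ ¬¬E) ∧ E   [absorption]
= B ∧ E ∧ B ∧ (¬¬E ∨ ¬E) ∧ E   [De Morgan]
= B ∧ E ∧ B ∧ (E ∨ ¬E) ∧ E   [double negation]
= B ∧ E ∧ B ∧ E   [complement / identity]
= B ∧ E   [idempotence]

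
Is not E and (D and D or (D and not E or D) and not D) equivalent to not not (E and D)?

E1: not E and (D and D or (D and not E or D) and not D)
    = not E and (D and D or D and not D)   [absorption]
    = not E and D   [distribution]
E2: not not (E and D)
    = E and D   [double negation]
These differ: at D=1, E=1, E1 = 0 but E2 = 1.

No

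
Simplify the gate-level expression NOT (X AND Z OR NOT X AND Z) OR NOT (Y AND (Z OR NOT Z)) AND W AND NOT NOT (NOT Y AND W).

NOT (X AND Z OR NOT X AND Z) OR NOT (Y AND (Z OR NOT Z)) AND W AND NOT NOT (NOT Y AND W)
= NOT (X AND Z OR NOT X AND Z) OR NOT (Y AND (Z OR NOT Z)) AND W AND NOT Y AND W   (double negation)
= NOT (X AND Z OR NOT X AND Z) OR NOT Y AND W AND NOT Y AND W   (complement / identity)
= NOT Z OR NOT Y AND W AND NOT Y AND W   (distribution)
= NOT Z OR NOT Y AND W   (idempotence)

NOT Z OR NOT Y AND W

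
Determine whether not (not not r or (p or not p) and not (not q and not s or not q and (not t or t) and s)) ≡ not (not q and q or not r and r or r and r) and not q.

Yes

E1: not (not not r or (p or not p) and not (not q and not s or not q and (not t or t) and s))
    = not (not not r or not (not q and not s or not q and (not t or t) and s))
    = not (not not r or not (not q and not s or not q and s))
    = not (not not r or not not q)
    = not r and not q
E2: not (not q and q or not r and r or r and r) and not q
    = not (not r and r or r and r) and not q
    = not r and not q
Both reduce to not r and not q, so they are equivalent.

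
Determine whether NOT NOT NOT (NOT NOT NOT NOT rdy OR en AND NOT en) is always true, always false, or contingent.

contingent

NOT NOT NOT (NOT NOT NOT NOT rdy OR en AND NOT en)
= NOT NOT NOT (NOT NOT rdy OR en AND NOT en)   — double negation
= NOT NOT NOT (rdy OR en AND NOT en)   — double negation
= NOT NOT NOT rdy   — complement / identity
= NOT rdy   — double negation
This depends on rdy, so it is not a constant.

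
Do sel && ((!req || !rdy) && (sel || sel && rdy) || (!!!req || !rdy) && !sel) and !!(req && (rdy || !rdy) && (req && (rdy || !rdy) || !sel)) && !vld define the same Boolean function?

No

E1: sel && ((!req || !rdy) && (sel || sel && rdy) || (!!!req || !rdy) && !sel)
    = sel && ((!req || !rdy) && sel || (!!!req || !rdy) && !sel)
    = sel && ((!req || !rdy) && sel || (!req || !rdy) && !sel)
    = sel && (!req || !rdy)
E2: !!(req && (rdy || !rdy) && (req && (rdy || !rdy) || !sel)) && !vld
    = req && (rdy || !rdy) && (req && (rdy || !rdy) || !sel) && !vld
    = req && (rdy || !rdy) && !vld
    = req && !vld
These differ: at rdy=0, req=0, sel=1, vld=1, E1 = 1 but E2 = 0.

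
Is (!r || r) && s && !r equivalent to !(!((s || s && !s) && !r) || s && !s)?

Yes

E1: (!r || r) && s && !r
    = s && !r   [complement / identity]
E2: !(!((s || s && !s) && !r) || s && !s)
    = !(!(s && !r) || s && !s)   [complement / identity]
    = !!(s && !r)   [complement / identity]
    = s && !r   [double negation]
Both reduce to s && !r, so they are equivalent.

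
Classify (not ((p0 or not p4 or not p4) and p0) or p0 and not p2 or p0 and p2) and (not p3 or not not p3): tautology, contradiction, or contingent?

tautology

(not ((p0 or not p4 or not p4) and p0) or p0 and not p2 or p0 and p2) and (not p3 or not not p3)
= (not ((p0 or not p4 or not p4) and p0) or p0) and (not p3 or not not p3)
= (not ((p0 or not p4 or not p4) and p0) or p0) and (not p3 or p3)
= not ((p0 or not p4 or not p4) and p0) or p0
= not ((p0 or not p4) and p0) or p0
= not p0 or p0
= True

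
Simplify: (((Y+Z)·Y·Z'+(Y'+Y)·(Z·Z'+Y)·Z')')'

Y·Z'

(((Y+Z)·Y·Z'+(Y'+Y)·(Z·Z'+Y)·Z')')'
= (((Y+Z)·Y·Z'+(Y'+Y)·Y·Z')')'   (complement / identity)
= (((Y+Z)·Y·Z'+Y·Z')')'   (complement / identity)
= ((Y·Z'+Y·Z')')'   (absorption)
= Y·Z'+Y·Z'   (double negation)
= Y·Z'   (idempotence)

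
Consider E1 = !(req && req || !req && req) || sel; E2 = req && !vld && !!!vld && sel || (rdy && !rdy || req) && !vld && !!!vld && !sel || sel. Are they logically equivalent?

E1: !(req && req || !req && req) || sel
    = !req || sel   [distribution]
E2: req && !vld && !!!vld && sel || (rdy && !rdy || req) && !vld && !!!vld && !sel || sel
    = req && !vld && !!!vld && sel || req && !vld && !!!vld && !sel || sel   [complement / identity]
    = req && !vld && !!!vld || sel   [distribution]
    = req && !vld && !vld || sel   [double negation]
    = req && !vld || sel   [idempotence]
These differ: at rdy=0, req=0, sel=0, vld=1, E1 = 1 but E2 = 0.

No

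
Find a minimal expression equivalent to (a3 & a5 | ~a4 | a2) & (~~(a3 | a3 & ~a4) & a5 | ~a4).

a3 & a5 | ~a4

(a3 & a5 | ~a4 | a2) & (~~(a3 | a3 & ~a4) & a5 | ~a4)
= (a3 & a5 | ~a4 | a2) & (~~a3 & a5 | ~a4)
= (a3 & a5 | ~a4 | a2) & (a3 & a5 | ~a4)
= a3 & a5 | ~a4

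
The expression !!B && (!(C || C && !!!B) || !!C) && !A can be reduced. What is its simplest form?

!!B && (!(C || C && !!!B) || !!C) && !A
= !!B && (!(C || C && !B) || !!C) && !A   [double negation]
= !!B && (!(C || C && !B) || C) && !A   [double negation]
= !!B && (!C || C) && !A   [absorption]
= B && (!C || C) && !A   [double negation]
= B && !A   [complement / identity]

B && !A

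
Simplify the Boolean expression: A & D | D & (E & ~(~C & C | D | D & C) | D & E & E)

A & D | D & (E & ~(~C & C | D | D & C) | D & E & E)
= D & (A | E & ~(~C & C | D | D & C) | D & E & E)   [distribution]
= D & (A | E & ~(~C & C | D | D & C) | D & E)   [idempotence]
= D & (A | E & ~(D | D & C) | D & E)   [complement / identity]
= D & (A | E & ~D | D & E)   [absorption]
= D & (A | E)   [distribution]

D & (A | E)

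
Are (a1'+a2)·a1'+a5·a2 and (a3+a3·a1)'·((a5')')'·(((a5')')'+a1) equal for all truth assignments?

No

E1: (a1'+a2)·a1'+a5·a2
    = a1'+a5·a2   (absorption)
E2: (a3+a3·a1)'·((a5')')'·(((a5')')'+a1)
    = a3'·((a5')')'·(((a5')')'+a1)   (absorption)
    = a3'·((a5')')'   (absorption)
    = a3'·a5'   (double negation)
These differ: at a1=0, a2=0, a3=1, a5=1, E1 = 1 but E2 = 0.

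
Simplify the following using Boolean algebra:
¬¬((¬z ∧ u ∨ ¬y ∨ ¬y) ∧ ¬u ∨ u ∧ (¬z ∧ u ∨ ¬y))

¬z ∧ u ∨ ¬y

¬¬((¬z ∧ u ∨ ¬y ∨ ¬y) ∧ ¬u ∨ u ∧ (¬z ∧ u ∨ ¬y))
= ¬¬((¬z ∧ u ∨ ¬y) ∧ ¬u ∨ u ∧ (¬z ∧ u ∨ ¬y))   (idempotence)
= (¬z ∧ u ∨ ¬y) ∧ ¬u ∨ u ∧ (¬z ∧ u ∨ ¬y)   (double negation)
= ¬z ∧ u ∨ ¬y   (distribution)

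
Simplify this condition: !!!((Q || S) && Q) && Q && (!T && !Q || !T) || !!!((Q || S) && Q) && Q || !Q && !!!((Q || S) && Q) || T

!!!((Q || S) && Q) && Q && (!T && !Q || !T) || !!!((Q || S) && Q) && Q || !Q && !!!((Q || S) && Q) || T
= !!!((Q || S) && Q) && Q && !T || !!!((Q || S) && Q) && Q || !Q && !!!((Q || S) && Q) || T   — absorption
= !!!((Q || S) && Q) && Q || !Q && !!!((Q || S) && Q) || T   — absorption
= !!!((Q || S) && Q) || T   — distribution
= !!!Q || T   — absorption
= !Q || T   — double negation

!Q || T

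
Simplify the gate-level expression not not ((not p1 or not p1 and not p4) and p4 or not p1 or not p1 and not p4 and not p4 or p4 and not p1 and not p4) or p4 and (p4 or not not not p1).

not not ((not p1 or not p1 and not p4) and p4 or not p1 or not p1 and not p4 and not p4 or p4 and not p1 and not p4) or p4 and (p4 or not not not p1)
= not not ((not p1 or not p1 and not p4) and p4 or not p1 or not p1 and not p4 and not p4 or p4 and not p1 and not p4) or p4 and (p4 or not p1)
= not not ((not p1 or not p1 and not p4) and p4 or not p1 or not p1 and not p4) or p4 and (p4 or not p1)
= not not (not p1 or not p1 and not p4) or p4 and (p4 or not p1)
= not not (not p1 or not p1 and not p4) or p4
= not p1 or not p1 and not p4 or p4
= not p1 or p4

not p1 or p4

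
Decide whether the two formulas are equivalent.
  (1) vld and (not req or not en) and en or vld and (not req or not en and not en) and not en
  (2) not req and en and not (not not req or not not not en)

E1: vld and (not req or not en) and en or vld and (not req or not en and not en) and not en
    = vld and (not req or not en) and en or vld and (not req or not en) and not en   — idempotence
    = vld and (not req or not en)   — distribution
E2: not req and en and not (not not req or not not not en)
    = not req and en and not (not not req or not en)   — double negation
    = not req and en and not req and en   — De Morgan
    = not req and en   — idempotence
These differ: at en=0, req=0, vld=1, E1 = 1 but E2 = 0.

No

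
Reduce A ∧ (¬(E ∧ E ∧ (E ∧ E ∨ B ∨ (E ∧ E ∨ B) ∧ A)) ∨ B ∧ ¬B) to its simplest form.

A ∧ (¬(E ∧ E ∧ (E ∧ E ∨ B ∨ (E ∧ E ∨ B) ∧ A)) ∨ B ∧ ¬B)
= A ∧ (¬(E ∧ E ∧ (E ∧ E ∨ B)) ∨ B ∧ ¬B)   [absorption]
= A ∧ (¬(E ∧ E) ∨ B ∧ ¬B)   [absorption]
= A ∧ ¬(E ∧ E)   [complement / identity]
= A ∧ ¬E   [idempotence]

A ∧ ¬E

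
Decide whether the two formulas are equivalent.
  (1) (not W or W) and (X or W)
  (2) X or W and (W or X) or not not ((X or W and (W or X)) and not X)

Yes

E1: (not W or W) and (X or W)
    = X or W   [complement / identity]
E2: X or W and (W or X) or not not ((X or W and (W or X)) and not X)
    = X or W and (W or X) or (X or W and (W or X)) and not X   [double negation]
    = X or W and (W or X)   [absorption]
    = X or W   [absorption]
Both reduce to X or W, so they are equivalent.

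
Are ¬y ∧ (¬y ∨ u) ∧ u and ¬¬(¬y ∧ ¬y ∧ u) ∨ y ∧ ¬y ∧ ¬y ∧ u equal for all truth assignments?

Yes

E1: ¬y ∧ (¬y ∨ u) ∧ u
    = ¬y ∧ u   (absorption)
E2: ¬¬(¬y ∧ ¬y ∧ u) ∨ y ∧ ¬y ∧ ¬y ∧ u
    = ¬y ∧ ¬y ∧ u ∨ y ∧ ¬y ∧ ¬y ∧ u   (double negation)
    = ¬y ∧ ¬y ∧ u ∨ y ∧ ¬y ∧ u   (idempotence)
    = ¬y ∧ u   (distribution)
Both reduce to ¬y ∧ u, so they are equivalent.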